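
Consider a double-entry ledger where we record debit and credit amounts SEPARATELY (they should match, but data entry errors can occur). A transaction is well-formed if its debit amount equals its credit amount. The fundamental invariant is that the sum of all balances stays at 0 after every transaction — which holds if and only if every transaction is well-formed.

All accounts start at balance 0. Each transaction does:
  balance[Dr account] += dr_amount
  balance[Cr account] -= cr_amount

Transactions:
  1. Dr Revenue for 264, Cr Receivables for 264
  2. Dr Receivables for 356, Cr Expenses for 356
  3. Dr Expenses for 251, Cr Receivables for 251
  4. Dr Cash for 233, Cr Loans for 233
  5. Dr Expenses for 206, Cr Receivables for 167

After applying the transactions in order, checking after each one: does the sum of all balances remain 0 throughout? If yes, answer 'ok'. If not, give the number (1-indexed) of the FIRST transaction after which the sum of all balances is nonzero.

Answer: 5

Derivation:
After txn 1: dr=264 cr=264 sum_balances=0
After txn 2: dr=356 cr=356 sum_balances=0
After txn 3: dr=251 cr=251 sum_balances=0
After txn 4: dr=233 cr=233 sum_balances=0
After txn 5: dr=206 cr=167 sum_balances=39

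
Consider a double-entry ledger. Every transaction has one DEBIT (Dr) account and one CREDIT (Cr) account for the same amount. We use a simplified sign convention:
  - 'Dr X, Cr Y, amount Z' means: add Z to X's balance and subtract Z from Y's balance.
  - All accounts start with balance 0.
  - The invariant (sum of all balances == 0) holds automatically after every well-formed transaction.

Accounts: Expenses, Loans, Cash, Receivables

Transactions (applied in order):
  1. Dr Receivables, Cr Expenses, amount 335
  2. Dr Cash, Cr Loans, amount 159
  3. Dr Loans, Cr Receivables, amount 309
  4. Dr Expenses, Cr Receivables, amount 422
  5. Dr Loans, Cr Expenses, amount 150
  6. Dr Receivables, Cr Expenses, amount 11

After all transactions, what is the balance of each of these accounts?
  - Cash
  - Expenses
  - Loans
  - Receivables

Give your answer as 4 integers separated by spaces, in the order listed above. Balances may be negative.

After txn 1 (Dr Receivables, Cr Expenses, amount 335): Expenses=-335 Receivables=335
After txn 2 (Dr Cash, Cr Loans, amount 159): Cash=159 Expenses=-335 Loans=-159 Receivables=335
After txn 3 (Dr Loans, Cr Receivables, amount 309): Cash=159 Expenses=-335 Loans=150 Receivables=26
After txn 4 (Dr Expenses, Cr Receivables, amount 422): Cash=159 Expenses=87 Loans=150 Receivables=-396
After txn 5 (Dr Loans, Cr Expenses, amount 150): Cash=159 Expenses=-63 Loans=300 Receivables=-396
After txn 6 (Dr Receivables, Cr Expenses, amount 11): Cash=159 Expenses=-74 Loans=300 Receivables=-385

Answer: 159 -74 300 -385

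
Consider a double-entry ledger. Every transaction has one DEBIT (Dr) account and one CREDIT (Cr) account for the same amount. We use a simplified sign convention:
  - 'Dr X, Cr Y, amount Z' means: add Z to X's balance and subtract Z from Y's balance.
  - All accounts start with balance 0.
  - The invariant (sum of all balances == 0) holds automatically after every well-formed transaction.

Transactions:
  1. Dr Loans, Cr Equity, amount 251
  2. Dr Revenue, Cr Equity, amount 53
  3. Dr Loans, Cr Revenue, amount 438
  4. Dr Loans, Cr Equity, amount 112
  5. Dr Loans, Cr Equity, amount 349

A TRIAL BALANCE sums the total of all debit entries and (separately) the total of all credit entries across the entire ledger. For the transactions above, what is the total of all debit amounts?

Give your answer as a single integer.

Txn 1: debit+=251
Txn 2: debit+=53
Txn 3: debit+=438
Txn 4: debit+=112
Txn 5: debit+=349
Total debits = 1203

Answer: 1203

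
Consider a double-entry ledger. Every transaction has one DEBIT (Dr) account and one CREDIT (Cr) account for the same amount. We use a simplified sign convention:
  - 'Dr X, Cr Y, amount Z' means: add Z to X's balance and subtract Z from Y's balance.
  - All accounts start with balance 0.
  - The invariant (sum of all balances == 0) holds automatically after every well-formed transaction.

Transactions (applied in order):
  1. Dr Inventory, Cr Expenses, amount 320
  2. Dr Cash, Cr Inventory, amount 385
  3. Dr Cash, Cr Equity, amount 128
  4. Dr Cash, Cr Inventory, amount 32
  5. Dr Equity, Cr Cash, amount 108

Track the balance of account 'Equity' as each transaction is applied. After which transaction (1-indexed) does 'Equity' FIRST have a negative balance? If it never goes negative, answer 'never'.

After txn 1: Equity=0
After txn 2: Equity=0
After txn 3: Equity=-128

Answer: 3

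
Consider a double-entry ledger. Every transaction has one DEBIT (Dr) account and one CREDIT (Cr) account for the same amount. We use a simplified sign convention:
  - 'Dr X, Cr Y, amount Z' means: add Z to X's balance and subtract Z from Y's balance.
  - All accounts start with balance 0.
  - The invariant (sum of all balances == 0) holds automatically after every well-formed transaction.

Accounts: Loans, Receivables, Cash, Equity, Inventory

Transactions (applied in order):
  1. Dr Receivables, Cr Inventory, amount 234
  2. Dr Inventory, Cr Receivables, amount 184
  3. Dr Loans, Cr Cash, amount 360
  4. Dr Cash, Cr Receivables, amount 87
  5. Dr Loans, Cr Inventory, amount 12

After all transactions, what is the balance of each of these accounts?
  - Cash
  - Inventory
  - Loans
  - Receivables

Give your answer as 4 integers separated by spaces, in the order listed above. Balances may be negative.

After txn 1 (Dr Receivables, Cr Inventory, amount 234): Inventory=-234 Receivables=234
After txn 2 (Dr Inventory, Cr Receivables, amount 184): Inventory=-50 Receivables=50
After txn 3 (Dr Loans, Cr Cash, amount 360): Cash=-360 Inventory=-50 Loans=360 Receivables=50
After txn 4 (Dr Cash, Cr Receivables, amount 87): Cash=-273 Inventory=-50 Loans=360 Receivables=-37
After txn 5 (Dr Loans, Cr Inventory, amount 12): Cash=-273 Inventory=-62 Loans=372 Receivables=-37

Answer: -273 -62 372 -37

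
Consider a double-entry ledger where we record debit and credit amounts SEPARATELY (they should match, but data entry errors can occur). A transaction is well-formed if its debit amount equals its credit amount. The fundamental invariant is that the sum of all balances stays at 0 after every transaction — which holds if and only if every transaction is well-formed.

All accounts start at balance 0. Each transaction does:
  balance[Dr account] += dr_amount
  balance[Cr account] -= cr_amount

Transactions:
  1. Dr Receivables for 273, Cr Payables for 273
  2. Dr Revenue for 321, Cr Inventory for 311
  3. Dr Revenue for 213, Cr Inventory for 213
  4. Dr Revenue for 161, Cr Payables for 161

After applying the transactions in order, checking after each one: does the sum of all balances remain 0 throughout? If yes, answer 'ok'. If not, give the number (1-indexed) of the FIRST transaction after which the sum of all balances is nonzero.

Answer: 2

Derivation:
After txn 1: dr=273 cr=273 sum_balances=0
After txn 2: dr=321 cr=311 sum_balances=10
After txn 3: dr=213 cr=213 sum_balances=10
After txn 4: dr=161 cr=161 sum_balances=10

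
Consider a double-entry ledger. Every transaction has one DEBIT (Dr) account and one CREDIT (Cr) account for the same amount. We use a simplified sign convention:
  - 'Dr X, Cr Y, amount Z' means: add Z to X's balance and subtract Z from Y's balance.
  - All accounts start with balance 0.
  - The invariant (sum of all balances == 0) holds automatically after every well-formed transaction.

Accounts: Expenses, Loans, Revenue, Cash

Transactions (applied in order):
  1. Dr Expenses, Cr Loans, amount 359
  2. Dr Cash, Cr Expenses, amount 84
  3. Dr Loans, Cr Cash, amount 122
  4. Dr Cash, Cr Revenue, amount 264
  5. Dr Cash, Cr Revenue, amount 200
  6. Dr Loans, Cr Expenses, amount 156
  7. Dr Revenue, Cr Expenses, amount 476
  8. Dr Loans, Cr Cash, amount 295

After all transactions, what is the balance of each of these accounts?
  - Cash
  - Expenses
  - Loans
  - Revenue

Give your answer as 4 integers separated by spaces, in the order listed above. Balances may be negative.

Answer: 131 -357 214 12

Derivation:
After txn 1 (Dr Expenses, Cr Loans, amount 359): Expenses=359 Loans=-359
After txn 2 (Dr Cash, Cr Expenses, amount 84): Cash=84 Expenses=275 Loans=-359
After txn 3 (Dr Loans, Cr Cash, amount 122): Cash=-38 Expenses=275 Loans=-237
After txn 4 (Dr Cash, Cr Revenue, amount 264): Cash=226 Expenses=275 Loans=-237 Revenue=-264
After txn 5 (Dr Cash, Cr Revenue, amount 200): Cash=426 Expenses=275 Loans=-237 Revenue=-464
After txn 6 (Dr Loans, Cr Expenses, amount 156): Cash=426 Expenses=119 Loans=-81 Revenue=-464
After txn 7 (Dr Revenue, Cr Expenses, amount 476): Cash=426 Expenses=-357 Loans=-81 Revenue=12
After txn 8 (Dr Loans, Cr Cash, amount 295): Cash=131 Expenses=-357 Loans=214 Revenue=12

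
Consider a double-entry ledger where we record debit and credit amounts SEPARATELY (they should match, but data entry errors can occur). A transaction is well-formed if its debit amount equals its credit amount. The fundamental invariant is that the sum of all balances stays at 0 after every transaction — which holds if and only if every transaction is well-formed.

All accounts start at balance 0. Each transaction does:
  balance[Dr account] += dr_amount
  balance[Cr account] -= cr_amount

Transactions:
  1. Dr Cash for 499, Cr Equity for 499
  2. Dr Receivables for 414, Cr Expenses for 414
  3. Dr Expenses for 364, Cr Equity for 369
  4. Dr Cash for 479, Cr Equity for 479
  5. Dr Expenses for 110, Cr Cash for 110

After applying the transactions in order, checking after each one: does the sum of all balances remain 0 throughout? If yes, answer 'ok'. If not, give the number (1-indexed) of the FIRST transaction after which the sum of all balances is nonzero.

After txn 1: dr=499 cr=499 sum_balances=0
After txn 2: dr=414 cr=414 sum_balances=0
After txn 3: dr=364 cr=369 sum_balances=-5
After txn 4: dr=479 cr=479 sum_balances=-5
After txn 5: dr=110 cr=110 sum_balances=-5

Answer: 3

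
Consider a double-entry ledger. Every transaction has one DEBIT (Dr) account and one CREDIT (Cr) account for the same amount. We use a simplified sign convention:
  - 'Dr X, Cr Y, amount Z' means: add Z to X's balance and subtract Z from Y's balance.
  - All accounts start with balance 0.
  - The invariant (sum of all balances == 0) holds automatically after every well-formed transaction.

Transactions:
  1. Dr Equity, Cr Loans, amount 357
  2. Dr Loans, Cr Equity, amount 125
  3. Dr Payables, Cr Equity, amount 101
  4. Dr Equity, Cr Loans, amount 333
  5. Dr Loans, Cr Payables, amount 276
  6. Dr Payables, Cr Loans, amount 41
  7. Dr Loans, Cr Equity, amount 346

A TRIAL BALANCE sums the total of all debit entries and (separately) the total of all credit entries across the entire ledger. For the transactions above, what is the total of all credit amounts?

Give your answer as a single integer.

Txn 1: credit+=357
Txn 2: credit+=125
Txn 3: credit+=101
Txn 4: credit+=333
Txn 5: credit+=276
Txn 6: credit+=41
Txn 7: credit+=346
Total credits = 1579

Answer: 1579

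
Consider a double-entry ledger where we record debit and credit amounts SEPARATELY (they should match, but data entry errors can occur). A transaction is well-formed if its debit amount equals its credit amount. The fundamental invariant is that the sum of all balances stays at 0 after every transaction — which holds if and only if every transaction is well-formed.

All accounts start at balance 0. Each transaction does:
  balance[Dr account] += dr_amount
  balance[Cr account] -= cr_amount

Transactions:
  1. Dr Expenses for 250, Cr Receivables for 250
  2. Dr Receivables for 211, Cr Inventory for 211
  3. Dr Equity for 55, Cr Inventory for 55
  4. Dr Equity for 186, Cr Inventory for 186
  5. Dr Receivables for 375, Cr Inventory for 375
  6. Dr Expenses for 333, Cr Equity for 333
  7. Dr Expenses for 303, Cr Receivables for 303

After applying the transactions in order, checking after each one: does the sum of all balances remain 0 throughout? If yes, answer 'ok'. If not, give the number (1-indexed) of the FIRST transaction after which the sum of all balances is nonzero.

Answer: ok

Derivation:
After txn 1: dr=250 cr=250 sum_balances=0
After txn 2: dr=211 cr=211 sum_balances=0
After txn 3: dr=55 cr=55 sum_balances=0
After txn 4: dr=186 cr=186 sum_balances=0
After txn 5: dr=375 cr=375 sum_balances=0
After txn 6: dr=333 cr=333 sum_balances=0
After txn 7: dr=303 cr=303 sum_balances=0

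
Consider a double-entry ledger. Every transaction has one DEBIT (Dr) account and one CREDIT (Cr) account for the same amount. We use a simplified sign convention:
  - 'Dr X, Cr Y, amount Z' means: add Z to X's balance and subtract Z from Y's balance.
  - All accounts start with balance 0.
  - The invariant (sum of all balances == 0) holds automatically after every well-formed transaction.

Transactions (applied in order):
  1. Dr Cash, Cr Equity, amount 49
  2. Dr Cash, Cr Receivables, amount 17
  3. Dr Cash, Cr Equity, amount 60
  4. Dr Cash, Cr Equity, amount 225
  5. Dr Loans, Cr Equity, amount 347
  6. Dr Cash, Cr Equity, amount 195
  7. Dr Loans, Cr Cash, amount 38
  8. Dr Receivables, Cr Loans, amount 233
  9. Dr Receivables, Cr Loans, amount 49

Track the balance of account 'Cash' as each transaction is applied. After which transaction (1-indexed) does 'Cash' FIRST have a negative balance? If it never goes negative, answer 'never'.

After txn 1: Cash=49
After txn 2: Cash=66
After txn 3: Cash=126
After txn 4: Cash=351
After txn 5: Cash=351
After txn 6: Cash=546
After txn 7: Cash=508
After txn 8: Cash=508
After txn 9: Cash=508

Answer: never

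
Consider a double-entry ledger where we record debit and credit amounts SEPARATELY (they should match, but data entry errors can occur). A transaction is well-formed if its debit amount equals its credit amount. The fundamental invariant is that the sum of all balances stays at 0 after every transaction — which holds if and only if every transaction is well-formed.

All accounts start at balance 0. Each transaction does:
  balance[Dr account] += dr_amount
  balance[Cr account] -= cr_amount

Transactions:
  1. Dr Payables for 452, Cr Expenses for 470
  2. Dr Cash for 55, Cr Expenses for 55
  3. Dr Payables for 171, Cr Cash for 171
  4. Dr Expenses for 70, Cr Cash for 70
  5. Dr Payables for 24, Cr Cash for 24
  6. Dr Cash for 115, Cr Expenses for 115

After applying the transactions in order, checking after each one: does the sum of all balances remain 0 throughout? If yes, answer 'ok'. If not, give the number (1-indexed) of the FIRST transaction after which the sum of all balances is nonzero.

After txn 1: dr=452 cr=470 sum_balances=-18
After txn 2: dr=55 cr=55 sum_balances=-18
After txn 3: dr=171 cr=171 sum_balances=-18
After txn 4: dr=70 cr=70 sum_balances=-18
After txn 5: dr=24 cr=24 sum_balances=-18
After txn 6: dr=115 cr=115 sum_balances=-18

Answer: 1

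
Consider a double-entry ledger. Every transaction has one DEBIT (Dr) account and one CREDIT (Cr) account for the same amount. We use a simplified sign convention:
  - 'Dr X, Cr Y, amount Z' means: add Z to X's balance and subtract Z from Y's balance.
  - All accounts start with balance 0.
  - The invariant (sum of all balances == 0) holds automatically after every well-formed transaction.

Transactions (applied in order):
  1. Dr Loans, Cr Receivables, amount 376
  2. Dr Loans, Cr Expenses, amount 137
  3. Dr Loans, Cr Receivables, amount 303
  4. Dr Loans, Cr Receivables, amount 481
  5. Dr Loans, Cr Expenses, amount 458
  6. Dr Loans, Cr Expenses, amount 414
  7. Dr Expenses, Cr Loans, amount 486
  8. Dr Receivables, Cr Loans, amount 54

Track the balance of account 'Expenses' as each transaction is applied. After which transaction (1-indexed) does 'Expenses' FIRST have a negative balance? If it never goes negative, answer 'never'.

After txn 1: Expenses=0
After txn 2: Expenses=-137

Answer: 2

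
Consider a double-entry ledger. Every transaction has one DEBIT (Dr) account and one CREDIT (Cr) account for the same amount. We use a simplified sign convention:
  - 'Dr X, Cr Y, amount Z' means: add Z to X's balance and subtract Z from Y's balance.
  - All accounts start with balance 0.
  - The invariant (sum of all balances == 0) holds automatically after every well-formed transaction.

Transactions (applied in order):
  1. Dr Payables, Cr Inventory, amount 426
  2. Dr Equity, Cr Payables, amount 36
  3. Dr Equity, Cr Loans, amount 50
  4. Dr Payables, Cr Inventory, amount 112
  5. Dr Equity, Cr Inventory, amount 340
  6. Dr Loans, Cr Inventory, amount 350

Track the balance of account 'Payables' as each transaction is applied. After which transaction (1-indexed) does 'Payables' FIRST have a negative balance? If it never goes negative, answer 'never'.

After txn 1: Payables=426
After txn 2: Payables=390
After txn 3: Payables=390
After txn 4: Payables=502
After txn 5: Payables=502
After txn 6: Payables=502

Answer: never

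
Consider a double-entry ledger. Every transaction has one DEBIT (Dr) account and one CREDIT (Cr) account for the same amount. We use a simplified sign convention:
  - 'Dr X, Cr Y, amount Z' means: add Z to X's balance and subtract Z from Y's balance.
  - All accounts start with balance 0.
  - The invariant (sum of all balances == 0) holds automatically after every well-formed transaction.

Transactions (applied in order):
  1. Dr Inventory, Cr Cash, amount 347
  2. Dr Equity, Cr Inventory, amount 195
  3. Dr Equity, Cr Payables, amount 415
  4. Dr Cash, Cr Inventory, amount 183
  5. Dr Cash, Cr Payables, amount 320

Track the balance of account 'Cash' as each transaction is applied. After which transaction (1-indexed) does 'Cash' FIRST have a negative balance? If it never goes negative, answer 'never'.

Answer: 1

Derivation:
After txn 1: Cash=-347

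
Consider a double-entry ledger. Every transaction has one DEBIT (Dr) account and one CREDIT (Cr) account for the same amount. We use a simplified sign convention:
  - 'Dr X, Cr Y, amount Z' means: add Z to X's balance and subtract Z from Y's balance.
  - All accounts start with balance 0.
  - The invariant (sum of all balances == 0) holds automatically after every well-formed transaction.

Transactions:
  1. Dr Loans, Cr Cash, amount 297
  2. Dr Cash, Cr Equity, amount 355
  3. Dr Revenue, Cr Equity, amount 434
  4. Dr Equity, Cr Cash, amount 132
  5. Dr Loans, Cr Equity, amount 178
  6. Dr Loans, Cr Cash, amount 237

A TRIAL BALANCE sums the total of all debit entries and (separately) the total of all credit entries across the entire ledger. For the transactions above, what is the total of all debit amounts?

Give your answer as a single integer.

Txn 1: debit+=297
Txn 2: debit+=355
Txn 3: debit+=434
Txn 4: debit+=132
Txn 5: debit+=178
Txn 6: debit+=237
Total debits = 1633

Answer: 1633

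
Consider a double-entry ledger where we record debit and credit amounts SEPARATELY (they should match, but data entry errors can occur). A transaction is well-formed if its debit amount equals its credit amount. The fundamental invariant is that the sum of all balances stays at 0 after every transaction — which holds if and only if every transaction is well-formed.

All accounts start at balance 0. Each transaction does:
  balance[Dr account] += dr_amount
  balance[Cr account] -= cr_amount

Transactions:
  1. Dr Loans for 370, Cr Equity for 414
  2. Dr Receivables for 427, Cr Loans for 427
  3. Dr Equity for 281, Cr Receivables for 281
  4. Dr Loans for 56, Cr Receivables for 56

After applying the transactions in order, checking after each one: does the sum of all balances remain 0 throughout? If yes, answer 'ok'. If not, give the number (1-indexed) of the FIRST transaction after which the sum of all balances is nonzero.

After txn 1: dr=370 cr=414 sum_balances=-44
After txn 2: dr=427 cr=427 sum_balances=-44
After txn 3: dr=281 cr=281 sum_balances=-44
After txn 4: dr=56 cr=56 sum_balances=-44

Answer: 1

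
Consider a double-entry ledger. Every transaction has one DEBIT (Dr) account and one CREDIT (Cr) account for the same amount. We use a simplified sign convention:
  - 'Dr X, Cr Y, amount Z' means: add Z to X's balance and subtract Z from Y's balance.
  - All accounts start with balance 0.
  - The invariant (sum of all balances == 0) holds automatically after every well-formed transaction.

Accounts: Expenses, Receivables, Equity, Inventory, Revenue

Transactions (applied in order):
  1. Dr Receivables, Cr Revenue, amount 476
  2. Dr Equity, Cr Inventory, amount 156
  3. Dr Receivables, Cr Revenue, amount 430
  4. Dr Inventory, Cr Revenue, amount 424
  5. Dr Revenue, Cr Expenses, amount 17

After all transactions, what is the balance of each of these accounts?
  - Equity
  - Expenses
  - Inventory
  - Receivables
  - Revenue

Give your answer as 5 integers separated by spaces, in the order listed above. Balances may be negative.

Answer: 156 -17 268 906 -1313

Derivation:
After txn 1 (Dr Receivables, Cr Revenue, amount 476): Receivables=476 Revenue=-476
After txn 2 (Dr Equity, Cr Inventory, amount 156): Equity=156 Inventory=-156 Receivables=476 Revenue=-476
After txn 3 (Dr Receivables, Cr Revenue, amount 430): Equity=156 Inventory=-156 Receivables=906 Revenue=-906
After txn 4 (Dr Inventory, Cr Revenue, amount 424): Equity=156 Inventory=268 Receivables=906 Revenue=-1330
After txn 5 (Dr Revenue, Cr Expenses, amount 17): Equity=156 Expenses=-17 Inventory=268 Receivables=906 Revenue=-1313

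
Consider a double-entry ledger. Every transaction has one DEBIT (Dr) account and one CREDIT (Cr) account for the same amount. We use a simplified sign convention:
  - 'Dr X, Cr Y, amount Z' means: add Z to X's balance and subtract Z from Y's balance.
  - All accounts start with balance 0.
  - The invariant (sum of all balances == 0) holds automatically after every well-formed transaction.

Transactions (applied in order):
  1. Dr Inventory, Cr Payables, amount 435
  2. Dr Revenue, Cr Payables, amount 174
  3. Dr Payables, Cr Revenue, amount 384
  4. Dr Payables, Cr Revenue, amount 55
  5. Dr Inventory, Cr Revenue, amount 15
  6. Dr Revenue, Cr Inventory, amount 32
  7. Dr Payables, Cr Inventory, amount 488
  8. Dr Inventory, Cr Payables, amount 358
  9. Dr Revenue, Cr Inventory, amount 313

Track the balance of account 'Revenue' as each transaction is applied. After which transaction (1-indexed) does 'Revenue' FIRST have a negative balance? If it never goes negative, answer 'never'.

After txn 1: Revenue=0
After txn 2: Revenue=174
After txn 3: Revenue=-210

Answer: 3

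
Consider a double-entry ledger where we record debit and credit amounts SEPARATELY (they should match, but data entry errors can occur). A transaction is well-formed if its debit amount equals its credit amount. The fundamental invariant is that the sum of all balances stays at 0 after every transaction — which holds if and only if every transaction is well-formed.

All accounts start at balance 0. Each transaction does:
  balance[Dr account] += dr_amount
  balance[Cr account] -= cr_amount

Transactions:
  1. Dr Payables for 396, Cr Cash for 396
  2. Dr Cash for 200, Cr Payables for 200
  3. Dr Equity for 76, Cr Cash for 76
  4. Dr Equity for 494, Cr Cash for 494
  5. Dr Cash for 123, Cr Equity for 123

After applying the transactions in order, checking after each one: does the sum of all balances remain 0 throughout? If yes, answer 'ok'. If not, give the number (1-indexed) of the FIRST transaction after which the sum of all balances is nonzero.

After txn 1: dr=396 cr=396 sum_balances=0
After txn 2: dr=200 cr=200 sum_balances=0
After txn 3: dr=76 cr=76 sum_balances=0
After txn 4: dr=494 cr=494 sum_balances=0
After txn 5: dr=123 cr=123 sum_balances=0

Answer: ok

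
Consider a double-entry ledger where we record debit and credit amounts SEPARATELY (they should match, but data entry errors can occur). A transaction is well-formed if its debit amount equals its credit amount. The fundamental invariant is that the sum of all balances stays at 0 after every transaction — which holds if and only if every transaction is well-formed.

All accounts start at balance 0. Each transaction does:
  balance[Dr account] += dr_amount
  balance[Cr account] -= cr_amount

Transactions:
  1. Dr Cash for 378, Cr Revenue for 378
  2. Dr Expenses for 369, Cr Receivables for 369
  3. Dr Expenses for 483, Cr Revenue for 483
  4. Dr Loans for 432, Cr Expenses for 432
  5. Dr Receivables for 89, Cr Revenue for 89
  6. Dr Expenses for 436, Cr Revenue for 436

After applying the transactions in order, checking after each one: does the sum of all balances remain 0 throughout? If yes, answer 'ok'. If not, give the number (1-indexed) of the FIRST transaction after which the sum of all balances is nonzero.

After txn 1: dr=378 cr=378 sum_balances=0
After txn 2: dr=369 cr=369 sum_balances=0
After txn 3: dr=483 cr=483 sum_balances=0
After txn 4: dr=432 cr=432 sum_balances=0
After txn 5: dr=89 cr=89 sum_balances=0
After txn 6: dr=436 cr=436 sum_balances=0

Answer: ok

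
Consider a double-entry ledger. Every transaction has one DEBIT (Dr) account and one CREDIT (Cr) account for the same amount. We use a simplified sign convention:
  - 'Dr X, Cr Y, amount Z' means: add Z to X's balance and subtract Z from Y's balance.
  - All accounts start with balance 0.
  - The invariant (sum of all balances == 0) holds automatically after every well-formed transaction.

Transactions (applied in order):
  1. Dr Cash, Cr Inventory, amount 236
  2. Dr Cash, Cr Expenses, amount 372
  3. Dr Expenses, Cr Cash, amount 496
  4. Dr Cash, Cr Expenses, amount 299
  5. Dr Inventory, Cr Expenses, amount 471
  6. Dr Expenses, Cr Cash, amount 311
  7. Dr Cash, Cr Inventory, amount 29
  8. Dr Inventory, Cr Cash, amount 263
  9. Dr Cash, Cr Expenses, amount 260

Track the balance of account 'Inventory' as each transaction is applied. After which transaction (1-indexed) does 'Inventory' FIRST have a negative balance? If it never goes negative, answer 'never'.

After txn 1: Inventory=-236

Answer: 1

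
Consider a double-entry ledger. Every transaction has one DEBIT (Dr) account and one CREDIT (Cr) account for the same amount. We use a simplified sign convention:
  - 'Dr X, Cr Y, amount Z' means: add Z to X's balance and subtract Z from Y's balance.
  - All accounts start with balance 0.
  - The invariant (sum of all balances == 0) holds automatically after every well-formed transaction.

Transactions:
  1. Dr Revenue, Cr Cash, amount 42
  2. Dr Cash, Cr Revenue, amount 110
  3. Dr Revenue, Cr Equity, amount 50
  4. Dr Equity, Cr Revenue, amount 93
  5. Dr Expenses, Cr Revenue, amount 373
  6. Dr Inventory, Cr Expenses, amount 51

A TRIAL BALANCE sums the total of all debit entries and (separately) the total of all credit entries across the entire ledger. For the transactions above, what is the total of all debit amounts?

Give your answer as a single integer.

Txn 1: debit+=42
Txn 2: debit+=110
Txn 3: debit+=50
Txn 4: debit+=93
Txn 5: debit+=373
Txn 6: debit+=51
Total debits = 719

Answer: 719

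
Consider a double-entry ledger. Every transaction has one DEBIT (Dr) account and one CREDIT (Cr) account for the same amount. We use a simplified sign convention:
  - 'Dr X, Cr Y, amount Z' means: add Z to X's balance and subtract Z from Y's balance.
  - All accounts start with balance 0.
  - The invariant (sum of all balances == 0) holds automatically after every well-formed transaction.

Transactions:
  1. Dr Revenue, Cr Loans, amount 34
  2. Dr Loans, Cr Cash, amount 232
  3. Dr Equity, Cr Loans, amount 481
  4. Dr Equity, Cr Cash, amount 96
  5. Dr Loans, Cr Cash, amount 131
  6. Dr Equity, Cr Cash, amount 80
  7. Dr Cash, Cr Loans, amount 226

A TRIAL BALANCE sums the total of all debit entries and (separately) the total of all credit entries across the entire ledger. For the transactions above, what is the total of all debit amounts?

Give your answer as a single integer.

Txn 1: debit+=34
Txn 2: debit+=232
Txn 3: debit+=481
Txn 4: debit+=96
Txn 5: debit+=131
Txn 6: debit+=80
Txn 7: debit+=226
Total debits = 1280

Answer: 1280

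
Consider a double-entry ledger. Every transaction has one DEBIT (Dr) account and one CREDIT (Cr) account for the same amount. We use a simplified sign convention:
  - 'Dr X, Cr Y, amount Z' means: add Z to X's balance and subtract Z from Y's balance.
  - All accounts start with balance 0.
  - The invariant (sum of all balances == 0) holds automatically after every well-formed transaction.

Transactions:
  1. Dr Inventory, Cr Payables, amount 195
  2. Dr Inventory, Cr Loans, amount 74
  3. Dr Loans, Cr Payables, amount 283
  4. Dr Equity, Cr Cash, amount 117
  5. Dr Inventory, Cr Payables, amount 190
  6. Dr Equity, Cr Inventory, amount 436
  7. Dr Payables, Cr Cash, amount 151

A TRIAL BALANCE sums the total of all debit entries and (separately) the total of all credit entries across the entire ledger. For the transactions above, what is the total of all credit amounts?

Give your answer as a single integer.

Txn 1: credit+=195
Txn 2: credit+=74
Txn 3: credit+=283
Txn 4: credit+=117
Txn 5: credit+=190
Txn 6: credit+=436
Txn 7: credit+=151
Total credits = 1446

Answer: 1446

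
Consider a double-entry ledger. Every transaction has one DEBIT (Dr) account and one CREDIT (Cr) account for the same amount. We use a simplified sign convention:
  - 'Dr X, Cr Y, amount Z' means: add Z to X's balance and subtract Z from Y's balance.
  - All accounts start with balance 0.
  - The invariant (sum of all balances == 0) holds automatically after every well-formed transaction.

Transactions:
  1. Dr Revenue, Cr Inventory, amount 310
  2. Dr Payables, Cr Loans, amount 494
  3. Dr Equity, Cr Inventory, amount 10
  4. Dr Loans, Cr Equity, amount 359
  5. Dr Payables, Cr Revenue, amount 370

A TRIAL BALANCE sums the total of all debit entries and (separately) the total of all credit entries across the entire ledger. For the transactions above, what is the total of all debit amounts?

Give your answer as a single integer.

Txn 1: debit+=310
Txn 2: debit+=494
Txn 3: debit+=10
Txn 4: debit+=359
Txn 5: debit+=370
Total debits = 1543

Answer: 1543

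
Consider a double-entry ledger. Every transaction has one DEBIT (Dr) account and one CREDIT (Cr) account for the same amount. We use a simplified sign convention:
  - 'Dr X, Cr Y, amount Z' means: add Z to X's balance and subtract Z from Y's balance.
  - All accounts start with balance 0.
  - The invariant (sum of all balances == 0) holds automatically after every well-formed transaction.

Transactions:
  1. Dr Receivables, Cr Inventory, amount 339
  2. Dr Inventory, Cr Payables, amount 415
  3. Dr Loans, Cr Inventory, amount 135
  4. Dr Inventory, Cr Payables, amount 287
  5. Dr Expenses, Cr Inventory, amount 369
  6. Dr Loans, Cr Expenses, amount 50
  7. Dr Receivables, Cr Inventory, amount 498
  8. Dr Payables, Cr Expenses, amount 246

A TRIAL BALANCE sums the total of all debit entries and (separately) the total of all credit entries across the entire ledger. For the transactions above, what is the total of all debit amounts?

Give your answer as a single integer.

Answer: 2339

Derivation:
Txn 1: debit+=339
Txn 2: debit+=415
Txn 3: debit+=135
Txn 4: debit+=287
Txn 5: debit+=369
Txn 6: debit+=50
Txn 7: debit+=498
Txn 8: debit+=246
Total debits = 2339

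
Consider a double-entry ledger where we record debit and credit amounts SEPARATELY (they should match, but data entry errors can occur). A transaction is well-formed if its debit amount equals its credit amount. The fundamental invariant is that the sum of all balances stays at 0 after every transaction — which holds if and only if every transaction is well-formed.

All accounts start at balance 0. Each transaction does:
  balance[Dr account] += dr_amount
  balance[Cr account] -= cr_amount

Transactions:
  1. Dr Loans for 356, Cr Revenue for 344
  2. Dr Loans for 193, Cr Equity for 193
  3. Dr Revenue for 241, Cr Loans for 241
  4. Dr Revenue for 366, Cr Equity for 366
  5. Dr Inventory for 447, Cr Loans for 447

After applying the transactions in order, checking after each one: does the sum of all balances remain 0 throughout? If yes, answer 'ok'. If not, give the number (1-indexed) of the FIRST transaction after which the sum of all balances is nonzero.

After txn 1: dr=356 cr=344 sum_balances=12
After txn 2: dr=193 cr=193 sum_balances=12
After txn 3: dr=241 cr=241 sum_balances=12
After txn 4: dr=366 cr=366 sum_balances=12
After txn 5: dr=447 cr=447 sum_balances=12

Answer: 1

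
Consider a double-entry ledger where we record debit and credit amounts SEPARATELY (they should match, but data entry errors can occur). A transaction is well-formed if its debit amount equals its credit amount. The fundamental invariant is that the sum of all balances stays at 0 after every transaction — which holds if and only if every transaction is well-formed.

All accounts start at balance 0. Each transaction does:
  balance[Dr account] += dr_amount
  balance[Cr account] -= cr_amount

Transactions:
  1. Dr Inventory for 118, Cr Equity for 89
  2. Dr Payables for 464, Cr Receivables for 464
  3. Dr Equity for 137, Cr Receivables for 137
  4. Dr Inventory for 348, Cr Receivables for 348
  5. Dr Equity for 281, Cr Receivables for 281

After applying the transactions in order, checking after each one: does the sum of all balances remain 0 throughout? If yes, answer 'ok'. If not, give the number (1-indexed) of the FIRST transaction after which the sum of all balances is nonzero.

After txn 1: dr=118 cr=89 sum_balances=29
After txn 2: dr=464 cr=464 sum_balances=29
After txn 3: dr=137 cr=137 sum_balances=29
After txn 4: dr=348 cr=348 sum_balances=29
After txn 5: dr=281 cr=281 sum_balances=29

Answer: 1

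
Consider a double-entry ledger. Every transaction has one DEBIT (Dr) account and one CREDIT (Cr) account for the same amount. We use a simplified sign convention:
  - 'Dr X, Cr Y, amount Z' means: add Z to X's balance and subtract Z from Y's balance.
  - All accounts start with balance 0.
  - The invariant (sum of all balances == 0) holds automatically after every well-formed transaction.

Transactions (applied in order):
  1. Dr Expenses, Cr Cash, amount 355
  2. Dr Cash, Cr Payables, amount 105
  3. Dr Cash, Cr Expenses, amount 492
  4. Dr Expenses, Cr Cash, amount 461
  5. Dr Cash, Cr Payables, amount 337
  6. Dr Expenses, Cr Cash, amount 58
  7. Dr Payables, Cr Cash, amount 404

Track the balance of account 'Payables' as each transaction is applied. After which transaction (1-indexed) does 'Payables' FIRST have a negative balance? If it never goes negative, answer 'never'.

Answer: 2

Derivation:
After txn 1: Payables=0
After txn 2: Payables=-105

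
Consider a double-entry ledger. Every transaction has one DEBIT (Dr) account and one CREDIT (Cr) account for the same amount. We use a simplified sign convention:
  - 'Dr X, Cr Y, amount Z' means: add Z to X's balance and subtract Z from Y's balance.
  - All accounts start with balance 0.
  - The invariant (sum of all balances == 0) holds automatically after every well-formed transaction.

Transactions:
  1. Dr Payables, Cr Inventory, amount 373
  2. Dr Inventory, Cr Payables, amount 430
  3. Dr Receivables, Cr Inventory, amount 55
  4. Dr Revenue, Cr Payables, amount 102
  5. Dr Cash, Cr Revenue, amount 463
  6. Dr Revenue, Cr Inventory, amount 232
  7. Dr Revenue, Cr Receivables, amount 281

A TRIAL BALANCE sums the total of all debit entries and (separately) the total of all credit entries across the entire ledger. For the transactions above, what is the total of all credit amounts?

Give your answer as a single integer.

Answer: 1936

Derivation:
Txn 1: credit+=373
Txn 2: credit+=430
Txn 3: credit+=55
Txn 4: credit+=102
Txn 5: credit+=463
Txn 6: credit+=232
Txn 7: credit+=281
Total credits = 1936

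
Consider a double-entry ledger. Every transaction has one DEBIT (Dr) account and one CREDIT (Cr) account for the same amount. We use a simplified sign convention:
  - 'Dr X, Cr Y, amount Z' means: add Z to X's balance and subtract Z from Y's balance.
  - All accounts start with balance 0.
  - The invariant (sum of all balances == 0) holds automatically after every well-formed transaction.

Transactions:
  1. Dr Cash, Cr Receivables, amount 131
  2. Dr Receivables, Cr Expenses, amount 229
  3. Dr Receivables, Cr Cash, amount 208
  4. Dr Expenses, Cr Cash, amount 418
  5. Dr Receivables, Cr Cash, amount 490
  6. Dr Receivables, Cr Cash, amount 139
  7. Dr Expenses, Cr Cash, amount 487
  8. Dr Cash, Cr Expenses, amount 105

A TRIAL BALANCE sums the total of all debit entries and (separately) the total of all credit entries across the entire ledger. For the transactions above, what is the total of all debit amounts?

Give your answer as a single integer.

Txn 1: debit+=131
Txn 2: debit+=229
Txn 3: debit+=208
Txn 4: debit+=418
Txn 5: debit+=490
Txn 6: debit+=139
Txn 7: debit+=487
Txn 8: debit+=105
Total debits = 2207

Answer: 2207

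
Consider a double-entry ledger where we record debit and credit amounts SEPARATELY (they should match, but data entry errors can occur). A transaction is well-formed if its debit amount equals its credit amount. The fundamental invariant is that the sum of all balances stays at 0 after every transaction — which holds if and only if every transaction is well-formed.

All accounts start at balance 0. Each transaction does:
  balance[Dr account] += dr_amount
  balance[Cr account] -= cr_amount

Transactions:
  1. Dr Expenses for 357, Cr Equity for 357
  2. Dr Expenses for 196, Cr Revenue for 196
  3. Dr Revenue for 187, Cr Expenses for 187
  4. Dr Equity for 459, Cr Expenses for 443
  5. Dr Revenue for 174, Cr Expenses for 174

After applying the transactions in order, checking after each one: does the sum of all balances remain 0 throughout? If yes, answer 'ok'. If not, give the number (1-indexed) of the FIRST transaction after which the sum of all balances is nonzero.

After txn 1: dr=357 cr=357 sum_balances=0
After txn 2: dr=196 cr=196 sum_balances=0
After txn 3: dr=187 cr=187 sum_balances=0
After txn 4: dr=459 cr=443 sum_balances=16
After txn 5: dr=174 cr=174 sum_balances=16

Answer: 4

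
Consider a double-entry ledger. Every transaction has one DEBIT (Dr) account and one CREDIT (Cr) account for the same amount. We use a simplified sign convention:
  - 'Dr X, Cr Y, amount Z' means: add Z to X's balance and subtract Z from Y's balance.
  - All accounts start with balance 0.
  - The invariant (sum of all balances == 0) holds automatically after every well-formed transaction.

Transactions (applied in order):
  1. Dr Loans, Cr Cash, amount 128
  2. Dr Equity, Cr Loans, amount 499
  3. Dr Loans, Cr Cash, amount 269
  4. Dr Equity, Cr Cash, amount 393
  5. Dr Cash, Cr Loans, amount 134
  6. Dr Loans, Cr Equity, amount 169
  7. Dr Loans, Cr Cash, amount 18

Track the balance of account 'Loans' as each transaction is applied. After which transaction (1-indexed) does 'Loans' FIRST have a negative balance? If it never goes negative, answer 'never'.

Answer: 2

Derivation:
After txn 1: Loans=128
After txn 2: Loans=-371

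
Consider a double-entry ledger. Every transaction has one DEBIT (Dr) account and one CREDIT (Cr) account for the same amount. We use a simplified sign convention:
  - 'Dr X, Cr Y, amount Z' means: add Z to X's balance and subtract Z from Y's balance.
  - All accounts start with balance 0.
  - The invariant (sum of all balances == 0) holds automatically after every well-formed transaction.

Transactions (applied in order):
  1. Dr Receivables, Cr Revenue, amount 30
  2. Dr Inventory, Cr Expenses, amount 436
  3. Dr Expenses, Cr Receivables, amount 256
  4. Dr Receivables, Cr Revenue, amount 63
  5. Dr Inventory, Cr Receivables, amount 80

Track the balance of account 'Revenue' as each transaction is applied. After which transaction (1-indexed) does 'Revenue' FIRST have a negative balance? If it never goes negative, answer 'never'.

After txn 1: Revenue=-30

Answer: 1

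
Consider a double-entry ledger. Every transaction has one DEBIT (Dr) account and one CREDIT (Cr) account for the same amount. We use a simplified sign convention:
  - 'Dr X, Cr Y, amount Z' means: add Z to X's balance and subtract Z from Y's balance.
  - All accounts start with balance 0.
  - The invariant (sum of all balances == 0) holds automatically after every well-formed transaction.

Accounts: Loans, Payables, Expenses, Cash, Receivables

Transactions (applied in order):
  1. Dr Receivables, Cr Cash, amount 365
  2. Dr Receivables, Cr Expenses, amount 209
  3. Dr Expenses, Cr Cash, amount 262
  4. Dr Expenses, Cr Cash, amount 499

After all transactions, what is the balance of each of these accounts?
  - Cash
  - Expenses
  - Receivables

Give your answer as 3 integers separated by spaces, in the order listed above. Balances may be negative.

Answer: -1126 552 574

Derivation:
After txn 1 (Dr Receivables, Cr Cash, amount 365): Cash=-365 Receivables=365
After txn 2 (Dr Receivables, Cr Expenses, amount 209): Cash=-365 Expenses=-209 Receivables=574
After txn 3 (Dr Expenses, Cr Cash, amount 262): Cash=-627 Expenses=53 Receivables=574
After txn 4 (Dr Expenses, Cr Cash, amount 499): Cash=-1126 Expenses=552 Receivables=574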